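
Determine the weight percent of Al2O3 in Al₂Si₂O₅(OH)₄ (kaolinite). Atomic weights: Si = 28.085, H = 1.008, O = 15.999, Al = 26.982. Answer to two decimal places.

Formula mass = 258.157 g/mol.
2 Al → 1.0000 mol Al2O3 per formula unit; M(Al2O3) = 101.961, so Al2O3 mass = 101.961 g.
101.961/258.157 × 100 = 39.50 wt%.

39.50 wt%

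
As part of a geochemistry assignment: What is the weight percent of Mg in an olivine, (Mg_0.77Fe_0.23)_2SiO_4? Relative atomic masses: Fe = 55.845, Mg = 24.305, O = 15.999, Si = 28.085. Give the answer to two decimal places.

M((Mg_0.77Fe_0.23)_2SiO_4) = 155.199 g/mol.
Mg contributes 1.54 × 24.305 = 37.430 g per mole.
37.430/155.199 = 0.2412 → 24.12%.

24.12 weight percent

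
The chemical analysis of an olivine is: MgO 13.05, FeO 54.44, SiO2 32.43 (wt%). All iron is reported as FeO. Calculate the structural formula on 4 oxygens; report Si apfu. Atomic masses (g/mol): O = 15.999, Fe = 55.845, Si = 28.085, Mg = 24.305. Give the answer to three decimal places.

0.999 Si apfu

13.05 wt% MgO ÷ 40.304 g/mol = 0.32379 mol, giving 0.32379 Mg and 0.32379 O.
54.44 wt% FeO ÷ 71.844 g/mol = 0.75775 mol, giving 0.75775 Fe and 0.75775 O.
32.43 wt% SiO2 ÷ 60.083 g/mol = 0.53975 mol, giving 0.53975 Si and 1.07950 O.
Oxygen sums to 2.16104; scaling by 4/2.16104 = 1.85096 puts the formula on 4 O.
Si: 0.53975 × 1.85096 = 0.999 atoms per formula unit.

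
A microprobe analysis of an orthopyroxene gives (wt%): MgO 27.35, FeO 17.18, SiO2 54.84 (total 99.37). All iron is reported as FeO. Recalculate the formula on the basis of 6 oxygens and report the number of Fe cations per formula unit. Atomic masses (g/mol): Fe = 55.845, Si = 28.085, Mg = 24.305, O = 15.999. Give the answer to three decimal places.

0.523 Fe apfu

MgO: 27.35/40.304 = 0.67859 mol → 0.67859 mol Mg, 0.67859 mol O.
FeO: 17.18/71.844 = 0.23913 mol → 0.23913 mol Fe, 0.23913 mol O.
SiO2: 54.84/60.083 = 0.91274 mol → 0.91274 mol Si, 1.82548 mol O.
Total oxygen = 2.74320 mol. Normalization factor = 6/2.74320 = 2.18723.
Fe per 6 O = 0.23913 × 2.18723 = 0.523.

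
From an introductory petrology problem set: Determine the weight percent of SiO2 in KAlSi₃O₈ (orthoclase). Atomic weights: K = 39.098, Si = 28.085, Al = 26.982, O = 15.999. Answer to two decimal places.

Molar mass of KAlSi₃O₈ = 1*39.098 + 1*26.982 + 3*28.085 + 8*15.999 = 278.327 g/mol.
Each formula unit contains 3 Si, equivalent to 3/1 = 3.0000 mol SiO2.
M(SiO2) = 1×28.085 + 2×15.999 = 60.083 g/mol.
Mass of SiO2 per formula unit = 3.0000 × 60.083 = 180.249 g.
SiO2 wt% = 180.249 / 278.327 × 100 = 64.76%.

64.76 wt%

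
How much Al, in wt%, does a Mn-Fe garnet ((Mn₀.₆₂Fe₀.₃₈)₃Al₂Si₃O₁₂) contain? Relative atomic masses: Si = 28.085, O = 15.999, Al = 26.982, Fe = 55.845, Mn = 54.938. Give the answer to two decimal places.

Formula mass = 1.86×54.938 + 1.14×55.845 + 2×26.982 + 3×28.085 + 12×15.999 = 496.055 g/mol, of which 53.964 g is Al.
So Al makes up 53.964/496.055 = 0.1088 of the mass, i.e. 10.88%.

10.88 wt%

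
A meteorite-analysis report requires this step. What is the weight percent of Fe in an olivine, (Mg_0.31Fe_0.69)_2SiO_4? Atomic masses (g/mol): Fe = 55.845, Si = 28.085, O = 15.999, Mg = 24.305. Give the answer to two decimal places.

Formula mass = 0.62×24.305 + 1.38×55.845 + 1×28.085 + 4×15.999 = 184.216 g/mol, of which 77.066 g is Fe.
So Fe makes up 77.066/184.216 = 0.4183 of the mass, i.e. 41.83%.

41.83 weight percent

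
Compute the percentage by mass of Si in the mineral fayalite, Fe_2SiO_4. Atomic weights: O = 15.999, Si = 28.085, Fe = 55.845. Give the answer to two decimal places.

Formula mass = 2×55.845 + 1×28.085 + 4×15.999 = 203.771 g/mol, of which 28.085 g is Si.
So Si makes up 28.085/203.771 = 0.1378 of the mass, i.e. 13.78%.

13.78 mass %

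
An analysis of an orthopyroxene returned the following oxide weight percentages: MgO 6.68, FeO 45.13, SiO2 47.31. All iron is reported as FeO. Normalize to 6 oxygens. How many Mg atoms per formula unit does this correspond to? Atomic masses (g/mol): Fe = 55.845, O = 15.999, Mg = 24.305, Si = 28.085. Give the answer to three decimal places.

0.420 Mg apfu

6.68 wt% MgO ÷ 40.304 g/mol = 0.16574 mol, giving 0.16574 Mg and 0.16574 O.
45.13 wt% FeO ÷ 71.844 g/mol = 0.62817 mol, giving 0.62817 Fe and 0.62817 O.
47.31 wt% SiO2 ÷ 60.083 g/mol = 0.78741 mol, giving 0.78741 Si and 1.57482 O.
Oxygen sums to 2.36873; scaling by 6/2.36873 = 2.53300 puts the formula on 6 O.
Mg: 0.16574 × 2.53300 = 0.420 atoms per formula unit.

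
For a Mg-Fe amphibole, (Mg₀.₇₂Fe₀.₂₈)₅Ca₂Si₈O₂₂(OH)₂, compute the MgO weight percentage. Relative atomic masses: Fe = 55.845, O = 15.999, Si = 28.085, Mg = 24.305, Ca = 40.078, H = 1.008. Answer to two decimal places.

Formula mass = 856.509 g/mol.
3.60 Mg → 3.6000 mol MgO per formula unit; M(MgO) = 40.304, so MgO mass = 145.094 g.
145.094/856.509 × 100 = 16.94 wt%.

16.94 wt%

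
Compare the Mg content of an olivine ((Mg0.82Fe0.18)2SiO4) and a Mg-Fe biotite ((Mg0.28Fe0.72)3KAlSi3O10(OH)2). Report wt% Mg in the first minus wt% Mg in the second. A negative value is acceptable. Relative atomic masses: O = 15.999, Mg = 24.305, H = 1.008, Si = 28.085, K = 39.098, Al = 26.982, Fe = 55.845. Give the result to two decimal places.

22.01 percentage points

First mineral: 39.860 g Mg in 152.045 g formula = 26.22 wt% Mg.
Second mineral: 20.416 g Mg in 485.380 g formula = 4.21 wt% Mg.
26.22% − 4.21% gives a difference of 22.01 percentage points.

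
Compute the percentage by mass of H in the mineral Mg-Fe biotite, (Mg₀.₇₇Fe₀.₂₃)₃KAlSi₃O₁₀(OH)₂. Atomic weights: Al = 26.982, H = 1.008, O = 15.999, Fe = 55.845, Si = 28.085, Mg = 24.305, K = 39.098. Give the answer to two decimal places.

Formula mass = 2.31×24.305 + 0.69×55.845 + 1×39.098 + 1×26.982 + 3×28.085 + 12×15.999 + 2×1.008 = 439.017 g/mol, of which 2.016 g is H.
So H makes up 2.016/439.017 = 0.0046 of the mass, i.e. 0.46%.

0.46 weight percent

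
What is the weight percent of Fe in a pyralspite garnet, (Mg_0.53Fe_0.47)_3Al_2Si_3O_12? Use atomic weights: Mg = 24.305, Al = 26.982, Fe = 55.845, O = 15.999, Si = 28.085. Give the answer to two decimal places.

Formula mass = 1.59*24.305 + 1.41*55.845 + 2*26.982 + 3*28.085 + 12*15.999 = 447.593 g/mol, of which 78.741 g is Fe.
So Fe makes up 78.741/447.593 = 0.1759 of the mass, i.e. 17.59%.

17.59 wt%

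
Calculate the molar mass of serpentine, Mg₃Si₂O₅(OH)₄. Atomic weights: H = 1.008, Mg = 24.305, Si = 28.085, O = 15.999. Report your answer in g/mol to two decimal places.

277.11 g/mol

The formula mass is the sum 3·24.305 + 2·28.085 + 9·15.999 + 4·1.008.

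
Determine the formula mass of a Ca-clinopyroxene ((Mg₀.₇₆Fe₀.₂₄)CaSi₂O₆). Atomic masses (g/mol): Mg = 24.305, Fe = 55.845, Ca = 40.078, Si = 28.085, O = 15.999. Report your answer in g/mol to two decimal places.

M = 0.76*24.305 + 0.24*55.845 + 1*40.078 + 2*28.085 + 6*15.999

224.12 g/mol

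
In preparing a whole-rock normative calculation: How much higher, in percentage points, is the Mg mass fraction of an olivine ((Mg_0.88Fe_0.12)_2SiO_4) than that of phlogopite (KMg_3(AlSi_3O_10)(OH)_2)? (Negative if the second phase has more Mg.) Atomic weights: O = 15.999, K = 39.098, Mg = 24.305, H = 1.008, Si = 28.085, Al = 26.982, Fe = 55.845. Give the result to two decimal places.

11.38 percentage points

M((Mg_0.88Fe_0.12)_2SiO_4) = 148.261 g/mol, so wt% Mg = 42.777/148.261 × 100 = 28.85%.
M(KMg_3(AlSi_3O_10)(OH)_2) = 417.254 g/mol, so wt% Mg = 72.915/417.254 × 100 = 17.47%.
28.85 − 17.47 = 11.38 pp.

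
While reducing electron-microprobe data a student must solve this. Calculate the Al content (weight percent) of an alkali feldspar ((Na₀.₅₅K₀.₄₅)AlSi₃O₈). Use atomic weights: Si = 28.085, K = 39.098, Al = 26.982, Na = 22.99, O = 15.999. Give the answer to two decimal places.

Formula mass = 0.55*22.99 + 0.45*39.098 + 1*26.982 + 3*28.085 + 8*15.999 = 269.468 g/mol, of which 26.982 g is Al.
So Al makes up 26.982/269.468 = 0.1001 of the mass, i.e. 10.01%.

10.01 weight percent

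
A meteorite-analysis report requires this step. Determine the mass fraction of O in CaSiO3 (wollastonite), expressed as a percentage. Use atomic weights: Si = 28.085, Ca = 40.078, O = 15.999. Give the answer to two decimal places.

41.32 weight percent

M(CaSiO3) = 116.160 g/mol.
O contributes 3 × 15.999 = 47.997 g per mole.
47.997/116.160 = 0.4132 → 41.32%.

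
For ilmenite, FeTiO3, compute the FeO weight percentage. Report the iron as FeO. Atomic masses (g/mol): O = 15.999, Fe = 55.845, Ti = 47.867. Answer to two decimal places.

Molar mass of FeTiO3 = 1×55.845 + 1×47.867 + 3×15.999 = 151.709 g/mol.
Each formula unit contains 1 Fe, equivalent to 1/1 = 1.0000 mol FeO.
M(FeO) = 1×55.845 + 1×15.999 = 71.844 g/mol.
Mass of FeO per formula unit = 1.0000 × 71.844 = 71.844 g.
FeO wt% = 71.844 / 151.709 × 100 = 47.36%.

47.36 wt%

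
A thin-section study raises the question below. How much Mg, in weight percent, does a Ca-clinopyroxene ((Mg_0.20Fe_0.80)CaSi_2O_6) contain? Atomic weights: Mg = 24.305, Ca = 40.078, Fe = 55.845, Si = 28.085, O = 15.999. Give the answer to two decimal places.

2.01 weight percent

Molar mass of (Mg_0.20Fe_0.80)CaSi_2O_6: 0.20×24.305 + 0.80×55.845 + 1×40.078 + 2×28.085 + 6×15.999 = 241.779 g/mol.
Mass of Mg per formula unit: 0.20 × 24.305 = 4.861 g.
Weight fraction Mg = 4.861 / 241.779 = 0.0201.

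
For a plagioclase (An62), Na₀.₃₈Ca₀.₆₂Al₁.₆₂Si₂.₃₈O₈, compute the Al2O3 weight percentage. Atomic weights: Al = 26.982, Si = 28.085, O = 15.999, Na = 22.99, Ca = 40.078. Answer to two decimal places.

M(Na₀.₃₈Ca₀.₆₂Al₁.₆₂Si₂.₃₈O₈) = 272.130 g/mol; M(Al2O3) = 101.961 g/mol.
Moles Al2O3 per formula unit = 1.62 Al ÷ 2 = 0.8100.
Al2O3 fraction = (0.8100 × 101.961) / 272.130 = 82.588/272.130 = 0.3035.

30.35 wt%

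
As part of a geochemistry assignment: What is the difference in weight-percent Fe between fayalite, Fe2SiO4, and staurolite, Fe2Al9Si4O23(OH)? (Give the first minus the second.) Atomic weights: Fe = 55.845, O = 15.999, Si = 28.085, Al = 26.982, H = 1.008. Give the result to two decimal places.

Fe in Fe2SiO4: molar mass 203.771 g/mol; 2×55.845 = 111.690 g → 54.81 wt%.
Fe in Fe2Al9Si4O23(OH): molar mass 851.852 g/mol; 2×55.845 = 111.690 g → 13.11 wt%.
Difference = 54.81 − 13.11 = 41.70 percentage points.

41.70 percentage points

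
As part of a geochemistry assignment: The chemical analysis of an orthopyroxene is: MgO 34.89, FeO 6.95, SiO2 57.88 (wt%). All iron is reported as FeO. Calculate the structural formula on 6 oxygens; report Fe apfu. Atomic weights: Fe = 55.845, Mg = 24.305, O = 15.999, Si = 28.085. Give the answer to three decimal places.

MgO (M=40.304): mol = 0.86567; Mg = 0.86567, O = 0.86567.
FeO (M=71.844): mol = 0.09674; Fe = 0.09674, O = 0.09674.
SiO2 (M=60.083): mol = 0.96333; Si = 0.96333, O = 1.92666.
ΣO = 2.88907; factor = 6/ΣO = 2.07679.
Fe apfu = 0.09674 × 2.07679 = 0.201.

0.201 Fe apfu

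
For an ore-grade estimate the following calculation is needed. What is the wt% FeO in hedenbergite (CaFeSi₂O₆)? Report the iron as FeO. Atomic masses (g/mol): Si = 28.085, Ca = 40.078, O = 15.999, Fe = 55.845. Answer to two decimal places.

M(CaFeSi₂O₆) = 248.087 g/mol; M(FeO) = 71.844 g/mol.
Moles FeO per formula unit = 1 Fe ÷ 1 = 1.0000.
FeO fraction = (1.0000 × 71.844) / 248.087 = 71.844/248.087 = 0.2896.

28.96 wt%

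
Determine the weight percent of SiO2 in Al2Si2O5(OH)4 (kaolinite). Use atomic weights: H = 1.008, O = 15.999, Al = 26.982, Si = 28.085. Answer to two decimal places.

46.55 wt%

Formula mass = 258.157 g/mol.
2 Si → 2.0000 mol SiO2 per formula unit; M(SiO2) = 60.083, so SiO2 mass = 120.166 g.
120.166/258.157 × 100 = 46.55 wt%.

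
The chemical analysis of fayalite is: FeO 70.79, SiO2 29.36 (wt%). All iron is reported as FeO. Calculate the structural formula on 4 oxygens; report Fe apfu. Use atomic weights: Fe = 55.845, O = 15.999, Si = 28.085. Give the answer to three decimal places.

70.79 wt% FeO ÷ 71.844 g/mol = 0.98533 mol, giving 0.98533 Fe and 0.98533 O.
29.36 wt% SiO2 ÷ 60.083 g/mol = 0.48866 mol, giving 0.48866 Si and 0.97732 O.
Oxygen sums to 1.96265; scaling by 4/1.96265 = 2.03806 puts the formula on 4 O.
Fe: 0.98533 × 2.03806 = 2.008 atoms per formula unit.

2.008 Fe apfu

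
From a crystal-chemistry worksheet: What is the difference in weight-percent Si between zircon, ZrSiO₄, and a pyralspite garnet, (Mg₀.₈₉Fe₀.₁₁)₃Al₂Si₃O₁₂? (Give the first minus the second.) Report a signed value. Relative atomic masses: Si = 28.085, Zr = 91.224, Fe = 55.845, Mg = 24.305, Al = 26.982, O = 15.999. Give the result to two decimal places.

-5.05 percentage points

Si in ZrSiO₄: molar mass 183.305 g/mol; 1×28.085 = 28.085 g → 15.32 wt%.
Si in (Mg₀.₈₉Fe₀.₁₁)₃Al₂Si₃O₁₂: molar mass 413.530 g/mol; 3×28.085 = 84.255 g → 20.37 wt%.
Difference = 15.32 − 20.37 = -5.05 percentage points.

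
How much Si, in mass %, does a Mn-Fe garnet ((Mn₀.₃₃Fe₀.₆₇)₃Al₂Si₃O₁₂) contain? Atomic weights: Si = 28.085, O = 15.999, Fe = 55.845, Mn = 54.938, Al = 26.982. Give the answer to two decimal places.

Molar mass of (Mn₀.₃₃Fe₀.₆₇)₃Al₂Si₃O₁₂: 0.99×54.938 + 2.01×55.845 + 2×26.982 + 3×28.085 + 12×15.999 = 496.844 g/mol.
Mass of Si per formula unit: 3 × 28.085 = 84.255 g.
Weight fraction Si = 84.255 / 496.844 = 0.1696.

16.96 mass %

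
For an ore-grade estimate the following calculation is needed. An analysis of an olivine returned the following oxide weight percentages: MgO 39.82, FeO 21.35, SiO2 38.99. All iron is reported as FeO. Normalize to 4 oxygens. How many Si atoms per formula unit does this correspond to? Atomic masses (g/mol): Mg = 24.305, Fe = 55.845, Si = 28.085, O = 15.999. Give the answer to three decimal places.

MgO (M=40.304): mol = 0.98799; Mg = 0.98799, O = 0.98799.
FeO (M=71.844): mol = 0.29717; Fe = 0.29717, O = 0.29717.
SiO2 (M=60.083): mol = 0.64894; Si = 0.64894, O = 1.29788.
ΣO = 2.58304; factor = 4/ΣO = 1.54856.
Si apfu = 0.64894 × 1.54856 = 1.005.

1.005 Si apfu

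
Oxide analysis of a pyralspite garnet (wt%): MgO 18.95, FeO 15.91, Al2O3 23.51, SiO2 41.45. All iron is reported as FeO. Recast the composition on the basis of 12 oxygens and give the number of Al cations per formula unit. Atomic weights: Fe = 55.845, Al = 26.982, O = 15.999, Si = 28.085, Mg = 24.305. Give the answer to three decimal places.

MgO: 18.95/40.304 = 0.47018 mol → 0.47018 mol Mg, 0.47018 mol O.
FeO: 15.91/71.844 = 0.22145 mol → 0.22145 mol Fe, 0.22145 mol O.
Al2O3: 23.51/101.961 = 0.23058 mol → 0.46116 mol Al, 0.69174 mol O.
SiO2: 41.45/60.083 = 0.68988 mol → 0.68988 mol Si, 1.37976 mol O.
Total oxygen = 2.76313 mol. Normalization factor = 12/2.76313 = 4.34290.
Al per 12 O = 0.46116 × 4.34290 = 2.003.

2.003 Al apfu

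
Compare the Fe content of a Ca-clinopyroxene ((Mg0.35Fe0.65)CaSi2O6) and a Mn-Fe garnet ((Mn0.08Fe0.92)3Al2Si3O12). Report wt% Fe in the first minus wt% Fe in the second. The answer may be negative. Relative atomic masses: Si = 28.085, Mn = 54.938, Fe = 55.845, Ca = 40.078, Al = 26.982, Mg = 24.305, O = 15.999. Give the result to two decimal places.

-15.67 percentage points

M((Mg0.35Fe0.65)CaSi2O6) = 237.048 g/mol, so wt% Fe = 36.299/237.048 × 100 = 15.31%.
M((Mn0.08Fe0.92)3Al2Si3O12) = 497.524 g/mol, so wt% Fe = 154.132/497.524 × 100 = 30.98%.
15.31 − 30.98 = -15.67 pp.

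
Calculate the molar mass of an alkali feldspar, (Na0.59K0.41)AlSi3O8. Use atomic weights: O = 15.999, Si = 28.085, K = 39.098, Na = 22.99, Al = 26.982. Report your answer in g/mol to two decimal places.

268.82 g/mol

Na: 0.59 × 22.99 = 13.5641
K: 0.41 × 39.098 = 16.0302
Al: 1 × 26.982 = 26.9820
Si: 3 × 28.085 = 84.2550
O: 8 × 15.999 = 127.9920
Summing the contributions gives the formula mass.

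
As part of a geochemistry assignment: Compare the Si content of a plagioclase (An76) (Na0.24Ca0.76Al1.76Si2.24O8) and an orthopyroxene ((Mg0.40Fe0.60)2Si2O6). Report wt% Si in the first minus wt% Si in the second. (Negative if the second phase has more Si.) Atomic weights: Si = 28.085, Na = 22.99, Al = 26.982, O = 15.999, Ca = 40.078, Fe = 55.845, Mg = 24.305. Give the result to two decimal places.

-0.61 percentage points

M(Na0.24Ca0.76Al1.76Si2.24O8) = 274.368 g/mol, so wt% Si = 62.910/274.368 × 100 = 22.93%.
M((Mg0.40Fe0.60)2Si2O6) = 238.622 g/mol, so wt% Si = 56.170/238.622 × 100 = 23.54%.
22.93 − 23.54 = -0.61 pp.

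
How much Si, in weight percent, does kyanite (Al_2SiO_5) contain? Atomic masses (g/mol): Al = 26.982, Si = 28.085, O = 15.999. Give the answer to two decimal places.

17.33 weight percent

M(Al_2SiO_5) = 162.044 g/mol.
Si contributes 1 × 28.085 = 28.085 g per mole.
28.085/162.044 = 0.1733 → 17.33%.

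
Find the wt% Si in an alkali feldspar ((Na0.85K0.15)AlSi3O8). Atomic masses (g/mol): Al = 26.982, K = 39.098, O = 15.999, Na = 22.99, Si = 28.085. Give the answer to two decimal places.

M((Na0.85K0.15)AlSi3O8) = 264.635 g/mol.
Si contributes 3 × 28.085 = 84.255 g per mole.
84.255/264.635 = 0.3184 → 31.84%.

31.84 wt%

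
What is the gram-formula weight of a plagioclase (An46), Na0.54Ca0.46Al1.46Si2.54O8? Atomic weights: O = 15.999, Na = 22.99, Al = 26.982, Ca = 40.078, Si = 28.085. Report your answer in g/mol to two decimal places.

269.57 g/mol

M = 0.54×22.99 + 0.46×40.078 + 1.46×26.982 + 2.54×28.085 + 8×15.999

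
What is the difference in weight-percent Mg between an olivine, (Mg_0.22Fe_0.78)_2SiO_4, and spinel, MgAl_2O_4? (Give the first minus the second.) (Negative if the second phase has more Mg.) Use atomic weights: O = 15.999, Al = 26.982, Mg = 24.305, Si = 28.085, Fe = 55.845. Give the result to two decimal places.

-11.45 percentage points

M((Mg_0.22Fe_0.78)_2SiO_4) = 189.893 g/mol, so wt% Mg = 10.694/189.893 × 100 = 5.63%.
M(MgAl_2O_4) = 142.265 g/mol, so wt% Mg = 24.305/142.265 × 100 = 17.08%.
5.63 − 17.08 = -11.45 pp.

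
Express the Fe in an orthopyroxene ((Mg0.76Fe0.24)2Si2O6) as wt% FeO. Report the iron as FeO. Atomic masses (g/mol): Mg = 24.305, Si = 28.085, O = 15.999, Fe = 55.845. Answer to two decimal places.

15.97 wt%

Molar mass of (Mg0.76Fe0.24)2Si2O6 = 1.52×24.305 + 0.48×55.845 + 2×28.085 + 6×15.999 = 215.913 g/mol.
Each formula unit contains 0.48 Fe, equivalent to 0.48/1 = 0.4800 mol FeO.
M(FeO) = 1×55.845 + 1×15.999 = 71.844 g/mol.
Mass of FeO per formula unit = 0.4800 × 71.844 = 34.485 g.
FeO wt% = 34.485 / 215.913 × 100 = 15.97%.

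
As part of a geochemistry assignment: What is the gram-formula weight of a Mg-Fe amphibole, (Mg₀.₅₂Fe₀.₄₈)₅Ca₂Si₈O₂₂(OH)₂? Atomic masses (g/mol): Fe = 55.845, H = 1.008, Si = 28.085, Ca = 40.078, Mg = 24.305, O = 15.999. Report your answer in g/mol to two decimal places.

M = 2.60×24.305 + 2.40×55.845 + 2×40.078 + 8×28.085 + 24×15.999 + 2×1.008

888.05 g/mol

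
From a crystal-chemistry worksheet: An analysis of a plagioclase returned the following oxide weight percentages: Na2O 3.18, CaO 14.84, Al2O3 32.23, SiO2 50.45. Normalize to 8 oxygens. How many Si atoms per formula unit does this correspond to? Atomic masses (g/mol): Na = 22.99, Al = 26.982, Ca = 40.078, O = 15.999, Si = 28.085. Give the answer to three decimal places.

3.18 wt% Na2O ÷ 61.979 g/mol = 0.05131 mol, giving 0.10262 Na and 0.05131 O.
14.84 wt% CaO ÷ 56.077 g/mol = 0.26464 mol, giving 0.26464 Ca and 0.26464 O.
32.23 wt% Al2O3 ÷ 101.961 g/mol = 0.31610 mol, giving 0.63220 Al and 0.94830 O.
50.45 wt% SiO2 ÷ 60.083 g/mol = 0.83967 mol, giving 0.83967 Si and 1.67934 O.
Oxygen sums to 2.94359; scaling by 8/2.94359 = 2.71777 puts the formula on 8 O.
Si: 0.83967 × 2.71777 = 2.282 atoms per formula unit.

2.282 Si apfu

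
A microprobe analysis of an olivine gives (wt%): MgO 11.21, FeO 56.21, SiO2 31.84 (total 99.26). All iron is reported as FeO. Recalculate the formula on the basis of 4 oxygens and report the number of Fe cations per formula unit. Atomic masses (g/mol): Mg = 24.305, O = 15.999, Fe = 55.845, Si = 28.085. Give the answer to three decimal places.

1.476 Fe apfu

11.21 wt% MgO ÷ 40.304 g/mol = 0.27814 mol, giving 0.27814 Mg and 0.27814 O.
56.21 wt% FeO ÷ 71.844 g/mol = 0.78239 mol, giving 0.78239 Fe and 0.78239 O.
31.84 wt% SiO2 ÷ 60.083 g/mol = 0.52993 mol, giving 0.52993 Si and 1.05986 O.
Oxygen sums to 2.12039; scaling by 4/2.12039 = 1.88645 puts the formula on 4 O.
Fe: 0.78239 × 1.88645 = 1.476 atoms per formula unit.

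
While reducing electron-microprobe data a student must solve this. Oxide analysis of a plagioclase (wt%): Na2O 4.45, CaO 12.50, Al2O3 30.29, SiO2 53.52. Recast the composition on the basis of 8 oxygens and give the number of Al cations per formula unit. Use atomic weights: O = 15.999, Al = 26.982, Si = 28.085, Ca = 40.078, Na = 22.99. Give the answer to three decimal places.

4.45 wt% Na2O ÷ 61.979 g/mol = 0.07180 mol, giving 0.14360 Na and 0.07180 O.
12.50 wt% CaO ÷ 56.077 g/mol = 0.22291 mol, giving 0.22291 Ca and 0.22291 O.
30.29 wt% Al2O3 ÷ 101.961 g/mol = 0.29707 mol, giving 0.59414 Al and 0.89121 O.
53.52 wt% SiO2 ÷ 60.083 g/mol = 0.89077 mol, giving 0.89077 Si and 1.78154 O.
Oxygen sums to 2.96746; scaling by 8/2.96746 = 2.69591 puts the formula on 8 O.
Al: 0.59414 × 2.69591 = 1.602 atoms per formula unit.

1.602 Al apfu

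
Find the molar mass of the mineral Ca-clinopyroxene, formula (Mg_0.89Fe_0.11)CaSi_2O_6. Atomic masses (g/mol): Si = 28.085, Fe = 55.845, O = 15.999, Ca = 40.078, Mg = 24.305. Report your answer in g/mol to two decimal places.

M = 0.89*24.305 + 0.11*55.845 + 1*40.078 + 2*28.085 + 6*15.999

220.02 g/mol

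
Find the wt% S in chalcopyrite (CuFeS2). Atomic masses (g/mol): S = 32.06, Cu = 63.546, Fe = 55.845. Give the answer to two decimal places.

M(CuFeS2) = 183.511 g/mol.
S contributes 2 × 32.06 = 64.120 g per mole.
64.120/183.511 = 0.3494 → 34.94%.

34.94 wt%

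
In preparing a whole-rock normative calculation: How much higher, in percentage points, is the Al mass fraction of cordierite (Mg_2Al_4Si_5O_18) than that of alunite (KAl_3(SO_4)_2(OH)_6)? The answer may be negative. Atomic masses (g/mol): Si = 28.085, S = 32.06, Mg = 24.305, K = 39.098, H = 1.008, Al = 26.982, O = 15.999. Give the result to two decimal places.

First mineral: 107.928 g Al in 584.945 g formula = 18.45 wt% Al.
Second mineral: 80.946 g Al in 414.198 g formula = 19.54 wt% Al.
18.45% − 19.54% gives a difference of -1.09 percentage points.

-1.09 percentage points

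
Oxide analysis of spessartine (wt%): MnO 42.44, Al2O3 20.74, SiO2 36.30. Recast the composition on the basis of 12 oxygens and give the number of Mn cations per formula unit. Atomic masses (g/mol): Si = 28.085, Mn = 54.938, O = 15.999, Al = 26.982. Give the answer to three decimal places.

42.44 wt% MnO ÷ 70.937 g/mol = 0.59828 mol, giving 0.59828 Mn and 0.59828 O.
20.74 wt% Al2O3 ÷ 101.961 g/mol = 0.20341 mol, giving 0.40682 Al and 0.61023 O.
36.30 wt% SiO2 ÷ 60.083 g/mol = 0.60416 mol, giving 0.60416 Si and 1.20832 O.
Oxygen sums to 2.41683; scaling by 12/2.41683 = 4.96518 puts the formula on 12 O.
Mn: 0.59828 × 4.96518 = 2.971 atoms per formula unit.

2.971 Mn apfu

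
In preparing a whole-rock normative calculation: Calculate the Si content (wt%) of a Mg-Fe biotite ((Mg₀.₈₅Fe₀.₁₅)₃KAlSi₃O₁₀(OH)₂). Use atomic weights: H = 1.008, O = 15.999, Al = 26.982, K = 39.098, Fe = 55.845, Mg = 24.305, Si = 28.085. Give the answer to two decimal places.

Formula mass = 2.55·24.305 + 0.45·55.845 + 1·39.098 + 1·26.982 + 3·28.085 + 12·15.999 + 2·1.008 = 431.447 g/mol, of which 84.255 g is Si.
So Si makes up 84.255/431.447 = 0.1953 of the mass, i.e. 19.53%.

19.53 wt%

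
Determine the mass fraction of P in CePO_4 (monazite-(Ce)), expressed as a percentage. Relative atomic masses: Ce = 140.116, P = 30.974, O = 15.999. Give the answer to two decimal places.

13.18 wt%

Molar mass of CePO_4: 1*140.116 + 1*30.974 + 4*15.999 = 235.086 g/mol.
Mass of P per formula unit: 1 × 30.974 = 30.974 g.
Weight fraction P = 30.974 / 235.086 = 0.1318.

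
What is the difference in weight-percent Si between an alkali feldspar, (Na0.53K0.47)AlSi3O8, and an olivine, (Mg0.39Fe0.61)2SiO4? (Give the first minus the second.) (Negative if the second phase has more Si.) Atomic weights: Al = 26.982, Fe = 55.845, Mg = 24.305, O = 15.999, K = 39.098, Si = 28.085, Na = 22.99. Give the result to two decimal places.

First mineral: 84.255 g Si in 269.790 g formula = 31.23 wt% Si.
Second mineral: 28.085 g Si in 179.170 g formula = 15.68 wt% Si.
31.23% − 15.68% gives a difference of 15.55 percentage points.

15.55 percentage points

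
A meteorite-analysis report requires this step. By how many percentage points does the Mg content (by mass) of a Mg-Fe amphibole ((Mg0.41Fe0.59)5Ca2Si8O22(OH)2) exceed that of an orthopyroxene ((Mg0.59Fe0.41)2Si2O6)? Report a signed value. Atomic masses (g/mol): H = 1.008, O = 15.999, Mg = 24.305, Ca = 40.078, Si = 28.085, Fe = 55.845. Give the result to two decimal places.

M((Mg0.41Fe0.59)5Ca2Si8O22(OH)2) = 905.396 g/mol, so wt% Mg = 49.825/905.396 × 100 = 5.50%.
M((Mg0.59Fe0.41)2Si2O6) = 226.637 g/mol, so wt% Mg = 28.680/226.637 × 100 = 12.65%.
5.50 − 12.65 = -7.15 pp.

-7.15 percentage points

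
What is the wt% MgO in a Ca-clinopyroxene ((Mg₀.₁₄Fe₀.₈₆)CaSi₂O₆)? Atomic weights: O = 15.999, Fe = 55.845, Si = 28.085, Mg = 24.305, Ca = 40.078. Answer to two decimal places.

2.32 wt%

Molar mass of (Mg₀.₁₄Fe₀.₈₆)CaSi₂O₆ = 0.14×24.305 + 0.86×55.845 + 1×40.078 + 2×28.085 + 6×15.999 = 243.671 g/mol.
Each formula unit contains 0.14 Mg, equivalent to 0.14/1 = 0.1400 mol MgO.
M(MgO) = 1×24.305 + 1×15.999 = 40.304 g/mol.
Mass of MgO per formula unit = 0.1400 × 40.304 = 5.643 g.
MgO wt% = 5.643 / 243.671 × 100 = 2.32%.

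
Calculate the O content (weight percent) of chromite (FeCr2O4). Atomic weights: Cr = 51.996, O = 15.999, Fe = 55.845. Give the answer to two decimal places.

Formula mass = 1*55.845 + 2*51.996 + 4*15.999 = 223.833 g/mol, of which 63.996 g is O.
So O makes up 63.996/223.833 = 0.2859 of the mass, i.e. 28.59%.

28.59 weight percent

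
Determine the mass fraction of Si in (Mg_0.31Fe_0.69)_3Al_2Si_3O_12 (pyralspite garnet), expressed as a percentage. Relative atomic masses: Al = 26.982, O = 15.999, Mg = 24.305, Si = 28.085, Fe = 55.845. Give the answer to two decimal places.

17.99 wt%

Molar mass of (Mg_0.31Fe_0.69)_3Al_2Si_3O_12: 0.93*24.305 + 2.07*55.845 + 2*26.982 + 3*28.085 + 12*15.999 = 468.410 g/mol.
Mass of Si per formula unit: 3 × 28.085 = 84.255 g.
Weight fraction Si = 84.255 / 468.410 = 0.1799.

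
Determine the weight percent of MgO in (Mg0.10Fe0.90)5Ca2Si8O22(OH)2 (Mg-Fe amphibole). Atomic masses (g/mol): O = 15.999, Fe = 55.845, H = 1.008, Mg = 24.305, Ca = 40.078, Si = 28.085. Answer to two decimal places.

2.11 wt%

Molar mass of (Mg0.10Fe0.90)5Ca2Si8O22(OH)2 = 0.50*24.305 + 4.50*55.845 + 2*40.078 + 8*28.085 + 24*15.999 + 2*1.008 = 954.283 g/mol.
Each formula unit contains 0.50 Mg, equivalent to 0.50/1 = 0.5000 mol MgO.
M(MgO) = 1×24.305 + 1×15.999 = 40.304 g/mol.
Mass of MgO per formula unit = 0.5000 × 40.304 = 20.152 g.
MgO wt% = 20.152 / 954.283 × 100 = 2.11%.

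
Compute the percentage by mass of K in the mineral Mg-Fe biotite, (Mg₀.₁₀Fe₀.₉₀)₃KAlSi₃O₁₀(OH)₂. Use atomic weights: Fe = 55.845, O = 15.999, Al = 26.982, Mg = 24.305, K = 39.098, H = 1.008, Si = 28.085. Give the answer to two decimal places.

M((Mg₀.₁₀Fe₀.₉₀)₃KAlSi₃O₁₀(OH)₂) = 502.412 g/mol.
K contributes 1 × 39.098 = 39.098 g per mole.
39.098/502.412 = 0.0778 → 7.78%.

7.78 weight percent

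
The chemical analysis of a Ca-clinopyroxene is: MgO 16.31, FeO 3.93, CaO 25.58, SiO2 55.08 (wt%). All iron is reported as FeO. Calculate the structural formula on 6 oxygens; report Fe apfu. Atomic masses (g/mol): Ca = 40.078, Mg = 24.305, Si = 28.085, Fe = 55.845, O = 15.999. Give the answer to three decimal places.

0.119 Fe apfu

16.31 wt% MgO ÷ 40.304 g/mol = 0.40467 mol, giving 0.40467 Mg and 0.40467 O.
3.93 wt% FeO ÷ 71.844 g/mol = 0.05470 mol, giving 0.05470 Fe and 0.05470 O.
25.58 wt% CaO ÷ 56.077 g/mol = 0.45616 mol, giving 0.45616 Ca and 0.45616 O.
55.08 wt% SiO2 ÷ 60.083 g/mol = 0.91673 mol, giving 0.91673 Si and 1.83346 O.
Oxygen sums to 2.74899; scaling by 6/2.74899 = 2.18262 puts the formula on 6 O.
Fe: 0.05470 × 2.18262 = 0.119 atoms per formula unit.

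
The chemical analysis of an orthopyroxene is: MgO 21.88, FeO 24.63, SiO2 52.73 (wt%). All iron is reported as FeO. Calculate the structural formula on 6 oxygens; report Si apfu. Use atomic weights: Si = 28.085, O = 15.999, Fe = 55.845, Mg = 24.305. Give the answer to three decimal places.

MgO (M=40.304): mol = 0.54287; Mg = 0.54287, O = 0.54287.
FeO (M=71.844): mol = 0.34283; Fe = 0.34283, O = 0.34283.
SiO2 (M=60.083): mol = 0.87762; Si = 0.87762, O = 1.75524.
ΣO = 2.64094; factor = 6/ΣO = 2.27192.
Si apfu = 0.87762 × 2.27192 = 1.994.

1.994 Si apfu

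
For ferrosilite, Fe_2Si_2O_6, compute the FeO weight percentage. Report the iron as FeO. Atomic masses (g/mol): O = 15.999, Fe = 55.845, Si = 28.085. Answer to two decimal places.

54.46 wt%

Molar mass of Fe_2Si_2O_6 = 2·55.845 + 2·28.085 + 6·15.999 = 263.854 g/mol.
Each formula unit contains 2 Fe, equivalent to 2/1 = 2.0000 mol FeO.
M(FeO) = 1×55.845 + 1×15.999 = 71.844 g/mol.
Mass of FeO per formula unit = 2.0000 × 71.844 = 143.688 g.
FeO wt% = 143.688 / 263.854 × 100 = 54.46%.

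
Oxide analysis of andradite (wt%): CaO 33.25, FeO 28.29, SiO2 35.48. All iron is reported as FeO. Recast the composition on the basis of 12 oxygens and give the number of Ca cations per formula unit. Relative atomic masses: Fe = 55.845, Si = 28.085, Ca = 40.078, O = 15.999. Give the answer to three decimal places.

CaO: 33.25/56.077 = 0.59293 mol → 0.59293 mol Ca, 0.59293 mol O.
FeO: 28.29/71.844 = 0.39377 mol → 0.39377 mol Fe, 0.39377 mol O.
SiO2: 35.48/60.083 = 0.59052 mol → 0.59052 mol Si, 1.18104 mol O.
Total oxygen = 2.16774 mol. Normalization factor = 12/2.16774 = 5.53572.
Ca per 12 O = 0.59293 × 5.53572 = 3.282.

3.282 Ca apfu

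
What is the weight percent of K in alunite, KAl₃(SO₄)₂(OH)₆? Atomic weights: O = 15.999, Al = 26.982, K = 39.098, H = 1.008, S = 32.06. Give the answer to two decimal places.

M(KAl₃(SO₄)₂(OH)₆) = 414.198 g/mol.
K contributes 1 × 39.098 = 39.098 g per mole.
39.098/414.198 = 0.0944 → 9.44%.

9.44 weight percent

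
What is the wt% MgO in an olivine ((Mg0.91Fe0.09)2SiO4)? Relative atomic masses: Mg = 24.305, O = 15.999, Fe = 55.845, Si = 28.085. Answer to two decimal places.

Formula mass = 146.368 g/mol.
1.82 Mg → 1.8200 mol MgO per formula unit; M(MgO) = 40.304, so MgO mass = 73.353 g.
73.353/146.368 × 100 = 50.12 wt%.

50.12 wt%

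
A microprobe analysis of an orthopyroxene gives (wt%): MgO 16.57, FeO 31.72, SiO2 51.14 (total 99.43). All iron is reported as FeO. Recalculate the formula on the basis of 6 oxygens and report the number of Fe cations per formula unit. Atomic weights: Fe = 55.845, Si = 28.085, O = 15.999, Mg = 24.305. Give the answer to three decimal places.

1.037 Fe apfu

16.57 wt% MgO ÷ 40.304 g/mol = 0.41113 mol, giving 0.41113 Mg and 0.41113 O.
31.72 wt% FeO ÷ 71.844 g/mol = 0.44151 mol, giving 0.44151 Fe and 0.44151 O.
51.14 wt% SiO2 ÷ 60.083 g/mol = 0.85116 mol, giving 0.85116 Si and 1.70232 O.
Oxygen sums to 2.55496; scaling by 6/2.55496 = 2.34837 puts the formula on 6 O.
Fe: 0.44151 × 2.34837 = 1.037 atoms per formula unit.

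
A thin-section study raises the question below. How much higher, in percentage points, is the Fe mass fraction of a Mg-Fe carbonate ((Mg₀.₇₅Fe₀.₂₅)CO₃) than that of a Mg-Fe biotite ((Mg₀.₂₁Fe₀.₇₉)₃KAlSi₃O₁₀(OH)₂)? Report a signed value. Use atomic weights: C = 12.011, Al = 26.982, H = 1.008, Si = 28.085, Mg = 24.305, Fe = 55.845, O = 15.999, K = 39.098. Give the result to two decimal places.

First mineral: 13.961 g Fe in 92.198 g formula = 15.14 wt% Fe.
Second mineral: 132.353 g Fe in 492.004 g formula = 26.90 wt% Fe.
15.14% − 26.90% gives a difference of -11.76 percentage points.

-11.76 percentage points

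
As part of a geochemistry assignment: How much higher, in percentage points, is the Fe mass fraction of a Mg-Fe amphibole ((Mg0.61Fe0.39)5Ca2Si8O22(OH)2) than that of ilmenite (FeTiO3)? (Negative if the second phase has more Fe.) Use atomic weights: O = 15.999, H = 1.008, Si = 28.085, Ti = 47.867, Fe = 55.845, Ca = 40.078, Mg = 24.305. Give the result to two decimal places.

M((Mg0.61Fe0.39)5Ca2Si8O22(OH)2) = 873.856 g/mol, so wt% Fe = 108.898/873.856 × 100 = 12.46%.
M(FeTiO3) = 151.709 g/mol, so wt% Fe = 55.845/151.709 × 100 = 36.81%.
12.46 − 36.81 = -24.35 pp.

-24.35 percentage points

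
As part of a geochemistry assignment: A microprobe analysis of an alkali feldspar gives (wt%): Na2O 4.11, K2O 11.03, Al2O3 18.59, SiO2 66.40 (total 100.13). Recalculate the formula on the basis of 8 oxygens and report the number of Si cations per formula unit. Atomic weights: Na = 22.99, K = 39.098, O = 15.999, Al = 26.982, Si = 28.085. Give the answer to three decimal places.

3.007 Si apfu

Na2O (M=61.979): mol = 0.06631; Na = 0.13262, O = 0.06631.
K2O (M=94.195): mol = 0.11710; K = 0.23420, O = 0.11710.
Al2O3 (M=101.961): mol = 0.18232; Al = 0.36464, O = 0.54696.
SiO2 (M=60.083): mol = 1.10514; Si = 1.10514, O = 2.21028.
ΣO = 2.94065; factor = 8/ΣO = 2.72049.
Si apfu = 1.10514 × 2.72049 = 3.007.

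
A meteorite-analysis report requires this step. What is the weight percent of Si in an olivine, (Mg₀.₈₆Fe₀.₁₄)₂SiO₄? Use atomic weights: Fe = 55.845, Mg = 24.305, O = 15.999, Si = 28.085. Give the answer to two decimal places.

18.78 mass %

Molar mass of (Mg₀.₈₆Fe₀.₁₄)₂SiO₄: 1.72×24.305 + 0.28×55.845 + 1×28.085 + 4×15.999 = 149.522 g/mol.
Mass of Si per formula unit: 1 × 28.085 = 28.085 g.
Weight fraction Si = 28.085 / 149.522 = 0.1878.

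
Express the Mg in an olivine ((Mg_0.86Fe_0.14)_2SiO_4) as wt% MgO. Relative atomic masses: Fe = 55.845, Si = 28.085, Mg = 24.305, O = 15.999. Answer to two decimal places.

Molar mass of (Mg_0.86Fe_0.14)_2SiO_4 = 1.72·24.305 + 0.28·55.845 + 1·28.085 + 4·15.999 = 149.522 g/mol.
Each formula unit contains 1.72 Mg, equivalent to 1.72/1 = 1.7200 mol MgO.
M(MgO) = 1×24.305 + 1×15.999 = 40.304 g/mol.
Mass of MgO per formula unit = 1.7200 × 40.304 = 69.323 g.
MgO wt% = 69.323 / 149.522 × 100 = 46.36%.

46.36 wt%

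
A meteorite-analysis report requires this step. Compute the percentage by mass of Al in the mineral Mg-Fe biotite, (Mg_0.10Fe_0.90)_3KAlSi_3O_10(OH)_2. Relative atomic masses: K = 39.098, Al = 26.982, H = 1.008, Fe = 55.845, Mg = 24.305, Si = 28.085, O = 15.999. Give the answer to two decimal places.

Formula mass = 0.30*24.305 + 2.70*55.845 + 1*39.098 + 1*26.982 + 3*28.085 + 12*15.999 + 2*1.008 = 502.412 g/mol, of which 26.982 g is Al.
So Al makes up 26.982/502.412 = 0.0537 of the mass, i.e. 5.37%.

5.37 mass %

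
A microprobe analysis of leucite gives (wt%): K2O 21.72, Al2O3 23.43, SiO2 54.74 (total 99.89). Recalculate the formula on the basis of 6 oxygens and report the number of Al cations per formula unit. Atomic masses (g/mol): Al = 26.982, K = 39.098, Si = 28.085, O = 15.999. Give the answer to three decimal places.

K2O: 21.72/94.195 = 0.23059 mol → 0.46118 mol K, 0.23059 mol O.
Al2O3: 23.43/101.961 = 0.22979 mol → 0.45958 mol Al, 0.68937 mol O.
SiO2: 54.74/60.083 = 0.91107 mol → 0.91107 mol Si, 1.82214 mol O.
Total oxygen = 2.74210 mol. Normalization factor = 6/2.74210 = 2.18810.
Al per 6 O = 0.45958 × 2.18810 = 1.006.

1.006 Al apfu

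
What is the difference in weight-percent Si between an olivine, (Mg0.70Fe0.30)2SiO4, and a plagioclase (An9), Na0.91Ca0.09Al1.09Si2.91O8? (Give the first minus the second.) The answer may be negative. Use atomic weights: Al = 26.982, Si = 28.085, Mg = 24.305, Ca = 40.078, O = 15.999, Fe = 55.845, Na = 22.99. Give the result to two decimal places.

Si in (Mg0.70Fe0.30)2SiO4: molar mass 159.615 g/mol; 1×28.085 = 28.085 g → 17.60 wt%.
Si in Na0.91Ca0.09Al1.09Si2.91O8: molar mass 263.658 g/mol; 2.91×28.085 = 81.727 g → 31.00 wt%.
Difference = 17.60 − 31.00 = -13.40 percentage points.

-13.40 percentage points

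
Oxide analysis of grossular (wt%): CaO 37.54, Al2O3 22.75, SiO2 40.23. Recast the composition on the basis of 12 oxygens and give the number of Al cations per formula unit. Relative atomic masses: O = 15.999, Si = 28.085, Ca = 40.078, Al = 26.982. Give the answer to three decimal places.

2.000 Al apfu

37.54 wt% CaO ÷ 56.077 g/mol = 0.66944 mol, giving 0.66944 Ca and 0.66944 O.
22.75 wt% Al2O3 ÷ 101.961 g/mol = 0.22312 mol, giving 0.44624 Al and 0.66936 O.
40.23 wt% SiO2 ÷ 60.083 g/mol = 0.66957 mol, giving 0.66957 Si and 1.33914 O.
Oxygen sums to 2.67794; scaling by 12/2.67794 = 4.48106 puts the formula on 12 O.
Al: 0.44624 × 4.48106 = 2.000 atoms per formula unit.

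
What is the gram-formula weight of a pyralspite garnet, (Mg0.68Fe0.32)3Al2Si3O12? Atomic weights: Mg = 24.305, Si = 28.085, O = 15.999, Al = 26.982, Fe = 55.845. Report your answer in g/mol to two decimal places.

M = 2.04·24.305 + 0.96·55.845 + 2·26.982 + 3·28.085 + 12·15.999

433.40 g/mol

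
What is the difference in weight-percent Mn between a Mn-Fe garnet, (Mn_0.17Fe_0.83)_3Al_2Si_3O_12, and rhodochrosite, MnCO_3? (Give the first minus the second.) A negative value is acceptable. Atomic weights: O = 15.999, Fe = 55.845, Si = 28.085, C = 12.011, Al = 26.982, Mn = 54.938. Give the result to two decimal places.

-42.16 percentage points

First mineral: 28.018 g Mn in 497.279 g formula = 5.63 wt% Mn.
Second mineral: 54.938 g Mn in 114.946 g formula = 47.79 wt% Mn.
5.63% − 47.79% gives a difference of -42.16 percentage points.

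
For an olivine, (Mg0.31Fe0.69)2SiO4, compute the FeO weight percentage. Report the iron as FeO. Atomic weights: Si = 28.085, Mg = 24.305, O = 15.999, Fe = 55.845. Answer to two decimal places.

53.82 wt%

Molar mass of (Mg0.31Fe0.69)2SiO4 = 0.62×24.305 + 1.38×55.845 + 1×28.085 + 4×15.999 = 184.216 g/mol.
Each formula unit contains 1.38 Fe, equivalent to 1.38/1 = 1.3800 mol FeO.
M(FeO) = 1×55.845 + 1×15.999 = 71.844 g/mol.
Mass of FeO per formula unit = 1.3800 × 71.844 = 99.145 g.
FeO wt% = 99.145 / 184.216 × 100 = 53.82%.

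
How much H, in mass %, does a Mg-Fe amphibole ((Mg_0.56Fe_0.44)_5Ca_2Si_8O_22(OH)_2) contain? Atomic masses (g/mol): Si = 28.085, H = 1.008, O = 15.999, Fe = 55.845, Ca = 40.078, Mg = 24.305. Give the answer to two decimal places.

M((Mg_0.56Fe_0.44)_5Ca_2Si_8O_22(OH)_2) = 881.741 g/mol.
H contributes 2 × 1.008 = 2.016 g per mole.
2.016/881.741 = 0.0023 → 0.23%.

0.23 mass %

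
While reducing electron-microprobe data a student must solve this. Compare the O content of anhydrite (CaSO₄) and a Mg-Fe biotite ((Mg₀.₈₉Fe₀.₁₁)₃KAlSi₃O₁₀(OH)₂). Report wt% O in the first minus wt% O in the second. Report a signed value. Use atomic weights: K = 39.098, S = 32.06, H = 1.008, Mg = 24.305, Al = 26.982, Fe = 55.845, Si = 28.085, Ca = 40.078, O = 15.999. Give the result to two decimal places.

O in CaSO₄: molar mass 136.134 g/mol; 4×15.999 = 63.996 g → 47.01 wt%.
O in (Mg₀.₈₉Fe₀.₁₁)₃KAlSi₃O₁₀(OH)₂: molar mass 427.662 g/mol; 12×15.999 = 191.988 g → 44.89 wt%.
Difference = 47.01 − 44.89 = 2.12 percentage points.

2.12 percentage points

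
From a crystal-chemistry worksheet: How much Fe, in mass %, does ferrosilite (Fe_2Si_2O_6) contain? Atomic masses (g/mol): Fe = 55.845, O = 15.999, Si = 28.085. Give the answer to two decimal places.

42.33 mass %

M(Fe_2Si_2O_6) = 263.854 g/mol.
Fe contributes 2 × 55.845 = 111.690 g per mole.
111.690/263.854 = 0.4233 → 42.33%.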